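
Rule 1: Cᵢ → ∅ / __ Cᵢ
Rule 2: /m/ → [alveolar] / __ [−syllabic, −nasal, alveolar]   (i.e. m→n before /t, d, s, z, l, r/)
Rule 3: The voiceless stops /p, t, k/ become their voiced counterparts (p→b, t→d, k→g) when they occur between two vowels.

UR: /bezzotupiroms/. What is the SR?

bezodubirons

Rule 1 (degemination): /zz/ is a geminate; the first /z/ deletes. /bezzotupiroms/ → bezotupiroms.
Rule 2 (nasal place assimilation): /m/ precedes the alveolar consonant /s/, so it assimilates in place to [n]. /bezotupiroms/ → bezotupirons.
Rule 3 (intervocalic voicing): /t/ is a voiceless stop between vowels /o/ and /u/, so it voices to [d]. /p/ is a voiceless stop between vowels /u/ and /i/, so it voices to [b]. /bezotupirons/ → bezodubirons.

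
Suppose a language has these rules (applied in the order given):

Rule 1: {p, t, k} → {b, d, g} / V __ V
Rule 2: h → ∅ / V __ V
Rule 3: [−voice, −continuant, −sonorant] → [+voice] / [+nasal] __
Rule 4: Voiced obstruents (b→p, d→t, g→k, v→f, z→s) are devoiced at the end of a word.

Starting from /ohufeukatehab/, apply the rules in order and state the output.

oufeugadeap

Rule 1 (intervocalic voicing): /k/ is a voiceless stop between vowels /u/ and /a/, so it voices to [g]. /t/ is a voiceless stop between vowels /a/ and /e/, so it voices to [d]. /ohufeukatehab/ → ohufeugadehab.
Rule 2 (intervocalic h-deletion): /h/ occurs between vowels /o/ and /u/, so it deletes. /h/ occurs between vowels /e/ and /a/, so it deletes. /ohufeugadehab/ → oufeugadeab.
Rule 3 (post-nasal voicing): no segment meets the environment; /oufeugadeab/ is unchanged.
Rule 4 (final devoicing): /b/ is a voiced obstruent in word-final position, so it devoices to [p]. /oufeugadeab/ → oufeugadeap.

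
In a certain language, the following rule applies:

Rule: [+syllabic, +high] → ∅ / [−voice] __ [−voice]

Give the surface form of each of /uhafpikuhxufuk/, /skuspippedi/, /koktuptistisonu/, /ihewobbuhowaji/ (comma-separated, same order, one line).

uhafpkhxfk, skspppedi, koktptstsonu, ihewobbuhowaji

/uhafpikuhxufuk/: /i/ is a high vowel flanked by voiceless consonants /p/ and /k/, so it deletes. /u/ is a high vowel flanked by voiceless consonants /k/ and /h/, so it deletes. /u/ is a high vowel flanked by voiceless consonants /x/ and /f/, so it deletes. /u/ is a high vowel flanked by voiceless consonants /f/ and /k/, so it deletes. → [uhafpkhxfk].
/skuspippedi/: /u/ is a high vowel flanked by voiceless consonants /k/ and /s/, so it deletes. /i/ is a high vowel flanked by voiceless consonants /p/ and /p/, so it deletes. → [skspppedi].
/koktuptistisonu/: /u/ is a high vowel flanked by voiceless consonants /t/ and /p/, so it deletes. /i/ is a high vowel flanked by voiceless consonants /t/ and /s/, so it deletes. /i/ is a high vowel flanked by voiceless consonants /t/ and /s/, so it deletes. → [koktptstsonu].
/ihewobbuhowaji/: the rule's environment is not met; surfaces unchanged as [ihewobbuhowaji].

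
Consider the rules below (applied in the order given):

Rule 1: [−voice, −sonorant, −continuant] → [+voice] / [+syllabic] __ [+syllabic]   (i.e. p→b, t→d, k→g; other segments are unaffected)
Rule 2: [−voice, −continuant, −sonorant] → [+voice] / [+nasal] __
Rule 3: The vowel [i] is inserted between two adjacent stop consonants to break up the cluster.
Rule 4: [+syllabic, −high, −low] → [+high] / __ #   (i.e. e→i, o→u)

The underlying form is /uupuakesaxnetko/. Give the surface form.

Rule 1 (intervocalic voicing): /p/ is a voiceless stop between vowels /u/ and /u/, so it voices to [b]. /k/ is a voiceless stop between vowels /a/ and /e/, so it voices to [g]. /uupuakesaxnetko/ → uubuagesaxnetko.
Rule 2 (post-nasal voicing): no segment meets the environment; /uubuagesaxnetko/ is unchanged.
Rule 3 (stop-cluster i-epenthesis): /t/ and /k/ form a stop–stop cluster, so [i] is inserted between them. /uubuagesaxnetko/ → uubuagesaxnetiko.
Rule 4 (final vowel raising): /o/ is a mid vowel in word-final position, so it raises to [u]. /uubuagesaxnetiko/ → uubuagesaxnetiku.

uubuagesaxnetiku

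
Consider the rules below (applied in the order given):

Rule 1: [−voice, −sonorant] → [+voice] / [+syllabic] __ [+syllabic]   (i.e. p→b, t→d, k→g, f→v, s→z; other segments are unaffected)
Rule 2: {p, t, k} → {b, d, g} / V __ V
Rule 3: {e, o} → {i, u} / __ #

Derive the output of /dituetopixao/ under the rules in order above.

Rule 1 (intervocalic voicing): /t/ is a voiceless obstruent between vowels /i/ and /u/, so it voices to [d]. /t/ is a voiceless obstruent between vowels /e/ and /o/, so it voices to [d]. /p/ is a voiceless obstruent between vowels /o/ and /i/, so it voices to [b]. /dituetopixao/ → diduedobixao.
Rule 2 (intervocalic voicing): no segment meets the environment; /diduedobixao/ is unchanged.
Rule 3 (final vowel raising): /o/ is a mid vowel in word-final position, so it raises to [u]. /diduedobixao/ → diduedobixau.

diduedobixau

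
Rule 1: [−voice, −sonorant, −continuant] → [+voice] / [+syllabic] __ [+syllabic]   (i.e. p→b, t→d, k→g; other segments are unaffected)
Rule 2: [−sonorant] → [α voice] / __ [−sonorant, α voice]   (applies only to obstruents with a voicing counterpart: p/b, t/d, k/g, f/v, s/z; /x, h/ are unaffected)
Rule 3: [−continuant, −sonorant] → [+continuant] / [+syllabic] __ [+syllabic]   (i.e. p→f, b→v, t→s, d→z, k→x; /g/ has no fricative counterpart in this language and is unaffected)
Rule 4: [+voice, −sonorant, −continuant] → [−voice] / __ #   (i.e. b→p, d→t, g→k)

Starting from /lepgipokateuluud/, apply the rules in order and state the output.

lebgivogazeuluut

Rule 1 (intervocalic voicing): /p/ is a voiceless stop between vowels /i/ and /o/, so it voices to [b]. /k/ is a voiceless stop between vowels /o/ and /a/, so it voices to [g]. /t/ is a voiceless stop between vowels /a/ and /e/, so it voices to [d]. /lepgipokateuluud/ → lepgibogadeuluud.
Rule 2 (regressive voicing assimilation): /p/ precedes the voiced obstruent /g/, so it voices to [b] by assimilation. /lepgibogadeuluud/ → lebgibogadeuluud.
Rule 3 (intervocalic spirantization): /b/ is a stop between vowels /i/ and /o/, so it spirantizes to the fricative [v]. /d/ is a stop between vowels /a/ and /e/, so it spirantizes to the fricative [z]. /lebgibogadeuluud/ → lebgivogazeuluud.
Rule 4 (final devoicing): /d/ is a voiced stop in word-final position, so it devoices to [t]. /lebgivogazeuluud/ → lebgivogazeuluut.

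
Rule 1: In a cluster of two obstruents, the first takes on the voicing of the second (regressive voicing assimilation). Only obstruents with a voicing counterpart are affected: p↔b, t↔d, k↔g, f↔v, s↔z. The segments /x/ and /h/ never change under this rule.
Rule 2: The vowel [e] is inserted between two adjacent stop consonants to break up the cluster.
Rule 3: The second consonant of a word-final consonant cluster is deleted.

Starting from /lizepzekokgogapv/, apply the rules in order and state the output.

lizebzekogegogab

Rule 1 (regressive voicing assimilation): /p/ precedes the voiced obstruent /z/, so it voices to [b] by assimilation. /k/ precedes the voiced obstruent /g/, so it voices to [g] by assimilation. /p/ precedes the voiced obstruent /v/, so it voices to [b] by assimilation. /lizepzekokgogapv/ → lizebzekoggogabv.
Rule 2 (stop-cluster e-epenthesis): /g/ and /g/ form a stop–stop cluster, so [e] is inserted between them. /lizebzekoggogabv/ → lizebzekogegogabv.
Rule 3 (final cluster simplification): /v/ is the second consonant of a word-final cluster /bv/, so it deletes. /lizebzekogegogabv/ → lizebzekogegogab.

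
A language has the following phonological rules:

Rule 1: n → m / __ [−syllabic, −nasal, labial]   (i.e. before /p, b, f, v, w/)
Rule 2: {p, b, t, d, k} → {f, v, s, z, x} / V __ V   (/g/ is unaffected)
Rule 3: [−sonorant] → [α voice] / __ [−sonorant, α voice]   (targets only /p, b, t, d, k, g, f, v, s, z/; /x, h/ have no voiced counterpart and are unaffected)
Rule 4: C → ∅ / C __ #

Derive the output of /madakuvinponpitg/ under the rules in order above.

Rule 1 (nasal place assimilation): /n/ precedes the labial consonant /p/, so it assimilates in place to [m]. /n/ precedes the labial consonant /p/, so it assimilates in place to [m]. /madakuvinponpitg/ → madakuvimpompitg.
Rule 2 (intervocalic spirantization): /d/ is a stop between vowels /a/ and /a/, so it spirantizes to the fricative [z]. /k/ is a stop between vowels /a/ and /u/, so it spirantizes to the fricative [x]. /madakuvimpompitg/ → mazaxuvimpompitg.
Rule 3 (regressive voicing assimilation): /t/ precedes the voiced obstruent /g/, so it voices to [d] by assimilation. /mazaxuvimpompitg/ → mazaxuvimpompidg.
Rule 4 (final cluster simplification): /g/ is the second consonant of a word-final cluster /dg/, so it deletes. /mazaxuvimpompidg/ → mazaxuvimpompid.

mazaxuvimpompid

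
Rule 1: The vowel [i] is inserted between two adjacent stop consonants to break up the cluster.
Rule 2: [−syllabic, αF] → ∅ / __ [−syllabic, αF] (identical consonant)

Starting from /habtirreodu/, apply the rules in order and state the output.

Rule 1 (stop-cluster i-epenthesis): /b/ and /t/ form a stop–stop cluster, so [i] is inserted between them. /habtirreodu/ → habitirreodu.
Rule 2 (degemination): /rr/ is a geminate; the first /r/ deletes. /habitirreodu/ → habitireodu.

habitireodu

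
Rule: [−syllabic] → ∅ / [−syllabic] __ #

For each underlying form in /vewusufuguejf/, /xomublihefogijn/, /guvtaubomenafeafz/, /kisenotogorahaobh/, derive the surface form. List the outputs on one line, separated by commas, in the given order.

vewusufuguej, xomublihefogij, guvtaubomenafeaf, kisenotogorahaob

/vewusufuguejf/: /f/ is the second consonant of a word-final cluster /jf/, so it deletes. → [vewusufuguej].
/xomublihefogijn/: /n/ is the second consonant of a word-final cluster /jn/, so it deletes. → [xomublihefogij].
/guvtaubomenafeafz/: /z/ is the second consonant of a word-final cluster /fz/, so it deletes. → [guvtaubomenafeaf].
/kisenotogorahaobh/: /h/ is the second consonant of a word-final cluster /bh/, so it deletes. → [kisenotogorahaob].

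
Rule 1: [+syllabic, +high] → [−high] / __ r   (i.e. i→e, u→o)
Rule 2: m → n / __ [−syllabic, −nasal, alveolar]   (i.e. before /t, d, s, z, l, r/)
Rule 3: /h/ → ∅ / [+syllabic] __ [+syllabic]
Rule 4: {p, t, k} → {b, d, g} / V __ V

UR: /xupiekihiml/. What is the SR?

Rule 1 (pre-rhotic lowering): no segment meets the environment; /xupiekihiml/ is unchanged.
Rule 2 (nasal place assimilation): /m/ precedes the alveolar consonant /l/, so it assimilates in place to [n]. /xupiekihiml/ → xupiekihinl.
Rule 3 (intervocalic h-deletion): /h/ occurs between vowels /i/ and /i/, so it deletes. /xupiekihinl/ → xupiekiinl.
Rule 4 (intervocalic voicing): /p/ is a voiceless stop between vowels /u/ and /i/, so it voices to [b]. /k/ is a voiceless stop between vowels /e/ and /i/, so it voices to [g]. /xupiekiinl/ → xubiegiinl.

xubiegiinl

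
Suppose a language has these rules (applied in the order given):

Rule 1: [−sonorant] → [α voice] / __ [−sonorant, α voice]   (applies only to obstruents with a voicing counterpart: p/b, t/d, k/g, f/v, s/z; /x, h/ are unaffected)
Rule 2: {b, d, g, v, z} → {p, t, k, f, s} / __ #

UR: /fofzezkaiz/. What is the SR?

Rule 1 (regressive voicing assimilation): /f/ precedes the voiced obstruent /z/, so it voices to [v] by assimilation. /z/ precedes the voiceless obstruent /k/, so it devoices to [s] by assimilation. /fofzezkaiz/ → fovzeskaiz.
Rule 2 (final devoicing): /z/ is a voiced obstruent in word-final position, so it devoices to [s]. /fovzeskaiz/ → fovzeskais.

fovzeskais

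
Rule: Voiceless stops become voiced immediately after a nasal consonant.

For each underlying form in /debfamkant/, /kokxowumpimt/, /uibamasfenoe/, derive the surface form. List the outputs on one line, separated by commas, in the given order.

/debfamkant/: /k/ is a voiceless stop immediately after the nasal /m/, so it voices to [g]. /t/ is a voiceless stop immediately after the nasal /n/, so it voices to [d]. → [debfamgand].
/kokxowumpimt/: /p/ is a voiceless stop immediately after the nasal /m/, so it voices to [b]. /t/ is a voiceless stop immediately after the nasal /m/, so it voices to [d]. → [kokxowumbimd].
/uibamasfenoe/: the rule's environment is not met; surfaces unchanged as [uibamasfenoe].

debfamgand, kokxowumbimd, uibamasfenoe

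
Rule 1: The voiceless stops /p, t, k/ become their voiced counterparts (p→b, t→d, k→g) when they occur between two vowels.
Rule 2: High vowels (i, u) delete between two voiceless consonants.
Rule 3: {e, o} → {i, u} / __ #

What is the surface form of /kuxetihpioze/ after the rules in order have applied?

kxedihpiozi

Rule 1 (intervocalic voicing): /t/ is a voiceless stop between vowels /e/ and /i/, so it voices to [d]. /kuxetihpioze/ → kuxedihpioze.
Rule 2 (high vowel syncope): /u/ is a high vowel flanked by voiceless consonants /k/ and /x/, so it deletes. /kuxedihpioze/ → kxedihpioze.
Rule 3 (final vowel raising): /e/ is a mid vowel in word-final position, so it raises to [i]. /kxedihpioze/ → kxedihpiozi.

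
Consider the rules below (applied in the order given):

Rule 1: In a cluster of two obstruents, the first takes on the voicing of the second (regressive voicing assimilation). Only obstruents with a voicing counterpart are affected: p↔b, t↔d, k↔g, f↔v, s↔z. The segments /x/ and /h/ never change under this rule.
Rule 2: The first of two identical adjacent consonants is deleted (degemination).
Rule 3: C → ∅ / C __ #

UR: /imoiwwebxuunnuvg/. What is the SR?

imoiwepxuunuv

Rule 1 (regressive voicing assimilation): /b/ precedes the voiceless obstruent /x/, so it devoices to [p] by assimilation. /imoiwwebxuunnuvg/ → imoiwwepxuunnuvg.
Rule 2 (degemination): /ww/ is a geminate; the first /w/ deletes. /nn/ is a geminate; the first /n/ deletes. /imoiwwepxuunnuvg/ → imoiwepxuunuvg.
Rule 3 (final cluster simplification): /g/ is the second consonant of a word-final cluster /vg/, so it deletes. /imoiwepxuunuvg/ → imoiwepxuunuv.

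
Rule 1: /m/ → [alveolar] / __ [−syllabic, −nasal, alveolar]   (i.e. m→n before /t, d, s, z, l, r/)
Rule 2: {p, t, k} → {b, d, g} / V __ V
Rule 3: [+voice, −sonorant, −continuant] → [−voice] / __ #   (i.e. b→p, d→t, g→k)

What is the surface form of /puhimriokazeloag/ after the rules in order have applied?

Rule 1 (nasal place assimilation): /m/ precedes the alveolar consonant /r/, so it assimilates in place to [n]. /puhimriokazeloag/ → puhinriokazeloag.
Rule 2 (intervocalic voicing): /k/ is a voiceless stop between vowels /o/ and /a/, so it voices to [g]. /puhinriokazeloag/ → puhinriogazeloag.
Rule 3 (final devoicing): /g/ is a voiced stop in word-final position, so it devoices to [k]. /puhinriogazeloag/ → puhinriogazeloak.

puhinriogazeloak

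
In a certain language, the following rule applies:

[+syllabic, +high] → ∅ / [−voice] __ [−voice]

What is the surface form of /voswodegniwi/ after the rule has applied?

voswodegniwi

No segment of /voswodegniwi/ meets the structural description of the rule, so the form surfaces unchanged.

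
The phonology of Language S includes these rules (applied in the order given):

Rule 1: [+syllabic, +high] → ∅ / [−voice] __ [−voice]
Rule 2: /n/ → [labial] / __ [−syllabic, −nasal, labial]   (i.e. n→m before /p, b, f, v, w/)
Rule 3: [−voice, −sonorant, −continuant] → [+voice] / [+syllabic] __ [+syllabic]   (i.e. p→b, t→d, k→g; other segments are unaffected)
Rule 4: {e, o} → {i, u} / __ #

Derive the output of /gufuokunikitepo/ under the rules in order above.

gufuoguniktebu

Rule 1 (high vowel syncope): /i/ is a high vowel flanked by voiceless consonants /k/ and /t/, so it deletes. /gufuokunikitepo/ → gufuokuniktepo.
Rule 2 (nasal place assimilation): no segment meets the environment; /gufuokuniktepo/ is unchanged.
Rule 3 (intervocalic voicing): /k/ is a voiceless stop between vowels /o/ and /u/, so it voices to [g]. /p/ is a voiceless stop between vowels /e/ and /o/, so it voices to [b]. /gufuokuniktepo/ → gufuoguniktebo.
Rule 4 (final vowel raising): /o/ is a mid vowel in word-final position, so it raises to [u]. /gufuoguniktebo/ → gufuoguniktebu.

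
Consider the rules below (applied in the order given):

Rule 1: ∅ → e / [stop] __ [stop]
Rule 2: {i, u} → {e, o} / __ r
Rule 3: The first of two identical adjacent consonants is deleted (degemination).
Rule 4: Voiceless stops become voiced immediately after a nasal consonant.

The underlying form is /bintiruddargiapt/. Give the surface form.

binderudedargiapet

Rule 1 (stop-cluster e-epenthesis): /d/ and /d/ form a stop–stop cluster, so [e] is inserted between them. /p/ and /t/ form a stop–stop cluster, so [e] is inserted between them. /bintiruddargiapt/ → bintirudedargiapet.
Rule 2 (pre-rhotic lowering): /i/ is a high vowel immediately before /r/, so it lowers to [e]. /bintirudedargiapet/ → binterudedargiapet.
Rule 3 (degemination): no segment meets the environment; /binterudedargiapet/ is unchanged.
Rule 4 (post-nasal voicing): /t/ is a voiceless stop immediately after the nasal /n/, so it voices to [d]. /binterudedargiapet/ → binderudedargiapet.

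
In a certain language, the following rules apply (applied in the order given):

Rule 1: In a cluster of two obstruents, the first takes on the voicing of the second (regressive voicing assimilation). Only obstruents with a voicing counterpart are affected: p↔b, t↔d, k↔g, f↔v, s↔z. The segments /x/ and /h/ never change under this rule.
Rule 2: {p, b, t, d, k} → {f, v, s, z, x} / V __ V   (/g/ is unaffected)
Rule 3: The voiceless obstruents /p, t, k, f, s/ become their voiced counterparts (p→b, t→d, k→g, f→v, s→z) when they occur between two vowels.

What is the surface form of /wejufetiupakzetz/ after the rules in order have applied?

Rule 1 (regressive voicing assimilation): /k/ precedes the voiced obstruent /z/, so it voices to [g] by assimilation. /t/ precedes the voiced obstruent /z/, so it voices to [d] by assimilation. /wejufetiupakzetz/ → wejufetiupagzedz.
Rule 2 (intervocalic spirantization): /t/ is a stop between vowels /e/ and /i/, so it spirantizes to the fricative [s]. /p/ is a stop between vowels /u/ and /a/, so it spirantizes to the fricative [f]. /wejufetiupagzedz/ → wejufesiufagzedz.
Rule 3 (intervocalic voicing): /f/ is a voiceless obstruent between vowels /u/ and /e/, so it voices to [v]. /s/ is a voiceless obstruent between vowels /e/ and /i/, so it voices to [z]. /f/ is a voiceless obstruent between vowels /u/ and /a/, so it voices to [v]. /wejufesiufagzedz/ → wejuveziuvagzedz.

wejuveziuvagzedz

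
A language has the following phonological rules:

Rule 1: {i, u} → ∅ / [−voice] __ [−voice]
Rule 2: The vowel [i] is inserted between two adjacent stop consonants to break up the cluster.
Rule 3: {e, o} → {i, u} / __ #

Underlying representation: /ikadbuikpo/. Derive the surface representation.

Rule 1 (high vowel syncope): no segment meets the environment; /ikadbuikpo/ is unchanged.
Rule 2 (stop-cluster i-epenthesis): /d/ and /b/ form a stop–stop cluster, so [i] is inserted between them. /k/ and /p/ form a stop–stop cluster, so [i] is inserted between them. /ikadbuikpo/ → ikadibuikipo.
Rule 3 (final vowel raising): /o/ is a mid vowel in word-final position, so it raises to [u]. /ikadibuikipo/ → ikadibuikipu.

ikadibuikipu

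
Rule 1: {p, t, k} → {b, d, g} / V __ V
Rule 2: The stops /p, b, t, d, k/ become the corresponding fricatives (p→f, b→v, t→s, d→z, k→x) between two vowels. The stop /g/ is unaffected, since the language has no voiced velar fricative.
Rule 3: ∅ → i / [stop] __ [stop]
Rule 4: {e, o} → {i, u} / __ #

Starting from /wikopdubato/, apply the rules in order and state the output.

wigopiduvazu

Rule 1 (intervocalic voicing): /k/ is a voiceless stop between vowels /i/ and /o/, so it voices to [g]. /t/ is a voiceless stop between vowels /a/ and /o/, so it voices to [d]. /wikopdubato/ → wigopdubado.
Rule 2 (intervocalic spirantization): /b/ is a stop between vowels /u/ and /a/, so it spirantizes to the fricative [v]. /d/ is a stop between vowels /a/ and /o/, so it spirantizes to the fricative [z]. /wigopdubado/ → wigopduvazo.
Rule 3 (stop-cluster i-epenthesis): /p/ and /d/ form a stop–stop cluster, so [i] is inserted between them. /wigopduvazo/ → wigopiduvazo.
Rule 4 (final vowel raising): /o/ is a mid vowel in word-final position, so it raises to [u]. /wigopiduvazo/ → wigopiduvazu.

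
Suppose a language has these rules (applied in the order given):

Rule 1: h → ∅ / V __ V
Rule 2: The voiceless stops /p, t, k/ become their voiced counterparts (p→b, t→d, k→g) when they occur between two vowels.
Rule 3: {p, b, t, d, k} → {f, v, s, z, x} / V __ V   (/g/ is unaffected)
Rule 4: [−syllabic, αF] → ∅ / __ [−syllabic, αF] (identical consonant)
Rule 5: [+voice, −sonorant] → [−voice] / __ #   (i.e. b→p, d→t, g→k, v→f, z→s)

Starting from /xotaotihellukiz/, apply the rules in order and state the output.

xozaozielugis

Rule 1 (intervocalic h-deletion): /h/ occurs between vowels /i/ and /e/, so it deletes. /xotaotihellukiz/ → xotaotiellukiz.
Rule 2 (intervocalic voicing): /t/ is a voiceless stop between vowels /o/ and /a/, so it voices to [d]. /t/ is a voiceless stop between vowels /o/ and /i/, so it voices to [d]. /k/ is a voiceless stop between vowels /u/ and /i/, so it voices to [g]. /xotaotiellukiz/ → xodaodiellugiz.
Rule 3 (intervocalic spirantization): /d/ is a stop between vowels /o/ and /a/, so it spirantizes to the fricative [z]. /d/ is a stop between vowels /o/ and /i/, so it spirantizes to the fricative [z]. /xodaodiellugiz/ → xozaoziellugiz.
Rule 4 (degemination): /ll/ is a geminate; the first /l/ deletes. /xozaoziellugiz/ → xozaozielugiz.
Rule 5 (final devoicing): /z/ is a voiced obstruent in word-final position, so it devoices to [s]. /xozaozielugiz/ → xozaozielugis.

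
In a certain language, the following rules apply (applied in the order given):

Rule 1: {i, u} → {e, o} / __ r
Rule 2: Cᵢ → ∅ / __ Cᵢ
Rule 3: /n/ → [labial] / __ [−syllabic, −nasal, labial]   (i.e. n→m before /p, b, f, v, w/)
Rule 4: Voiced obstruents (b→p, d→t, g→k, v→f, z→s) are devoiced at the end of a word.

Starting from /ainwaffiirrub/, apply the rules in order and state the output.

Rule 1 (pre-rhotic lowering): /i/ is a high vowel immediately before /r/, so it lowers to [e]. /ainwaffiirrub/ → ainwaffierrub.
Rule 2 (degemination): /ff/ is a geminate; the first /f/ deletes. /rr/ is a geminate; the first /r/ deletes. /ainwaffierrub/ → ainwafierub.
Rule 3 (nasal place assimilation): /n/ precedes the labial consonant /w/, so it assimilates in place to [m]. /ainwafierub/ → aimwafierub.
Rule 4 (final devoicing): /b/ is a voiced obstruent in word-final position, so it devoices to [p]. /aimwafierub/ → aimwafierup.

aimwafierup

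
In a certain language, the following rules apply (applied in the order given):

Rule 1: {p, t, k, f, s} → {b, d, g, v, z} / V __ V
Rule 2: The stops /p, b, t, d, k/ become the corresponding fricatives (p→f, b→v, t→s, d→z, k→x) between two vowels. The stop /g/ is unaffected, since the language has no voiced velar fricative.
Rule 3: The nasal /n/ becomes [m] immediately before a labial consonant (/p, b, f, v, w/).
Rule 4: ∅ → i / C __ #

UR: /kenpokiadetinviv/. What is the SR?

kempogiazezimvivi

Rule 1 (intervocalic voicing): /k/ is a voiceless obstruent between vowels /o/ and /i/, so it voices to [g]. /t/ is a voiceless obstruent between vowels /e/ and /i/, so it voices to [d]. /kenpokiadetinviv/ → kenpogiadedinviv.
Rule 2 (intervocalic spirantization): /d/ is a stop between vowels /a/ and /e/, so it spirantizes to the fricative [z]. /d/ is a stop between vowels /e/ and /i/, so it spirantizes to the fricative [z]. /kenpogiadedinviv/ → kenpogiazezinviv.
Rule 3 (nasal place assimilation): /n/ precedes the labial consonant /p/, so it assimilates in place to [m]. /n/ precedes the labial consonant /v/, so it assimilates in place to [m]. /kenpogiazezinviv/ → kempogiazezimviv.
Rule 4 (final i-epenthesis): the form ends in the consonant /v/, so [i] is inserted word-finally. /kempogiazezimviv/ → kempogiazezimvivi.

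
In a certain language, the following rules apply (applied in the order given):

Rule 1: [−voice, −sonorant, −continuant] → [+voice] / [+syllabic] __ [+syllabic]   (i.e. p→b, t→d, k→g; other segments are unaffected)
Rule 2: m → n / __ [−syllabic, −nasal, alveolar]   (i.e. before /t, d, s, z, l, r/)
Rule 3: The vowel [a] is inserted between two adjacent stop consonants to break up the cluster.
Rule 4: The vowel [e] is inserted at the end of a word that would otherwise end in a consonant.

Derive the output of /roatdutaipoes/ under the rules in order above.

Rule 1 (intervocalic voicing): /t/ is a voiceless stop between vowels /u/ and /a/, so it voices to [d]. /p/ is a voiceless stop between vowels /i/ and /o/, so it voices to [b]. /roatdutaipoes/ → roatdudaiboes.
Rule 2 (nasal place assimilation): no segment meets the environment; /roatdudaiboes/ is unchanged.
Rule 3 (stop-cluster a-epenthesis): /t/ and /d/ form a stop–stop cluster, so [a] is inserted between them. /roatdudaiboes/ → roatadudaiboes.
Rule 4 (final e-epenthesis): the form ends in the consonant /s/, so [e] is inserted word-finally. /roatadudaiboes/ → roatadudaiboese.

roatadudaiboese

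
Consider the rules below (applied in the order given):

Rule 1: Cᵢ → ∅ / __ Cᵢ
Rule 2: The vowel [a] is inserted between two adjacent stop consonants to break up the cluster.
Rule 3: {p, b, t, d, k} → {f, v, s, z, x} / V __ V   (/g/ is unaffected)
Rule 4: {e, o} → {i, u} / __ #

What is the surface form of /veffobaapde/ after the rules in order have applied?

Rule 1 (degemination): /ff/ is a geminate; the first /f/ deletes. /veffobaapde/ → vefobaapde.
Rule 2 (stop-cluster a-epenthesis): /p/ and /d/ form a stop–stop cluster, so [a] is inserted between them. /vefobaapde/ → vefobaapade.
Rule 3 (intervocalic spirantization): /b/ is a stop between vowels /o/ and /a/, so it spirantizes to the fricative [v]. /p/ is a stop between vowels /a/ and /a/, so it spirantizes to the fricative [f]. /d/ is a stop between vowels /a/ and /e/, so it spirantizes to the fricative [z]. /vefobaapade/ → vefovaafaze.
Rule 4 (final vowel raising): /e/ is a mid vowel in word-final position, so it raises to [i]. /vefovaafaze/ → vefovaafazi.

vefovaafazi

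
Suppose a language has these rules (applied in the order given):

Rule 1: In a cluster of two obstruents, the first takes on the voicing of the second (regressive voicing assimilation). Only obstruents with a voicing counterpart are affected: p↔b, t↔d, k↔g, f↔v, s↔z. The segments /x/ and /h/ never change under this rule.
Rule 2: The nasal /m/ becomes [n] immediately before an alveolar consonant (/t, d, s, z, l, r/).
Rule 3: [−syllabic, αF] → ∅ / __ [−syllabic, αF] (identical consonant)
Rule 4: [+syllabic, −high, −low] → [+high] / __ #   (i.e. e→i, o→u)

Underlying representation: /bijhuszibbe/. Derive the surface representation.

bijhuzibi

Rule 1 (regressive voicing assimilation): /s/ precedes the voiced obstruent /z/, so it voices to [z] by assimilation. /bijhuszibbe/ → bijhuzzibbe.
Rule 2 (nasal place assimilation): no segment meets the environment; /bijhuzzibbe/ is unchanged.
Rule 3 (degemination): /zz/ is a geminate; the first /z/ deletes. /bb/ is a geminate; the first /b/ deletes. /bijhuzzibbe/ → bijhuzibe.
Rule 4 (final vowel raising): /e/ is a mid vowel in word-final position, so it raises to [i]. /bijhuzibe/ → bijhuzibi.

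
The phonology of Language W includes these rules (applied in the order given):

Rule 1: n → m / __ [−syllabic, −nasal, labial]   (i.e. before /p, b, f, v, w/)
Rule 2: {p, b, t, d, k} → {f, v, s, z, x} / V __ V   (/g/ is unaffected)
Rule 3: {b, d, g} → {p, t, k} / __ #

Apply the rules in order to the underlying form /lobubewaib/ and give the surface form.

lovuvewaip

Rule 1 (nasal place assimilation): no segment meets the environment; /lobubewaib/ is unchanged.
Rule 2 (intervocalic spirantization): /b/ is a stop between vowels /o/ and /u/, so it spirantizes to the fricative [v]. /b/ is a stop between vowels /u/ and /e/, so it spirantizes to the fricative [v]. /lobubewaib/ → lovuvewaib.
Rule 3 (final devoicing): /b/ is a voiced stop in word-final position, so it devoices to [p]. /lovuvewaib/ → lovuvewaip.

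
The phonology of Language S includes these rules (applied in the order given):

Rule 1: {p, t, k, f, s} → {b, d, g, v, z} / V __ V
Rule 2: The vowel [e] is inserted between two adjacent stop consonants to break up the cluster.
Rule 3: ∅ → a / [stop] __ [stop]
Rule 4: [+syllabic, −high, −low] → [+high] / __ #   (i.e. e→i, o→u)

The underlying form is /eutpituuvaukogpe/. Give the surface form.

eutepiduuvaugogepi

Rule 1 (intervocalic voicing): /t/ is a voiceless obstruent between vowels /i/ and /u/, so it voices to [d]. /k/ is a voiceless obstruent between vowels /u/ and /o/, so it voices to [g]. /eutpituuvaukogpe/ → eutpiduuvaugogpe.
Rule 2 (stop-cluster e-epenthesis): /t/ and /p/ form a stop–stop cluster, so [e] is inserted between them. /g/ and /p/ form a stop–stop cluster, so [e] is inserted between them. /eutpiduuvaugogpe/ → eutepiduuvaugogepe.
Rule 3 (stop-cluster a-epenthesis): no segment meets the environment; /eutepiduuvaugogepe/ is unchanged.
Rule 4 (final vowel raising): /e/ is a mid vowel in word-final position, so it raises to [i]. /eutepiduuvaugogepe/ → eutepiduuvaugogepi.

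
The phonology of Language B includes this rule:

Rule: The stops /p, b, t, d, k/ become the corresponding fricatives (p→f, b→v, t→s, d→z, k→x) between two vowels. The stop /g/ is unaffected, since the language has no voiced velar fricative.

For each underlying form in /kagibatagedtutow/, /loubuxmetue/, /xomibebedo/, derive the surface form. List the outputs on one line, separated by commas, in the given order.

kagivasagedtusow, louvuxmesue, xomivevezo

/kagibatagedtutow/: /b/ is a stop between vowels /i/ and /a/, so it spirantizes to the fricative [v]. /t/ is a stop between vowels /a/ and /a/, so it spirantizes to the fricative [s]. /t/ is a stop between vowels /u/ and /o/, so it spirantizes to the fricative [s]. → [kagivasagedtusow].
/loubuxmetue/: /b/ is a stop between vowels /u/ and /u/, so it spirantizes to the fricative [v]. /t/ is a stop between vowels /e/ and /u/, so it spirantizes to the fricative [s]. → [louvuxmesue].
/xomibebedo/: /b/ is a stop between vowels /i/ and /e/, so it spirantizes to the fricative [v]. /b/ is a stop between vowels /e/ and /e/, so it spirantizes to the fricative [v]. /d/ is a stop between vowels /e/ and /o/, so it spirantizes to the fricative [z]. → [xomivevezo].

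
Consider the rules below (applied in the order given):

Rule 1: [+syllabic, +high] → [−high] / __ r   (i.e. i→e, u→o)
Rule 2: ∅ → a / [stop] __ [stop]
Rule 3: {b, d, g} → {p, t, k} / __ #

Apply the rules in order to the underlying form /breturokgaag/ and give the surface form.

bretorokagaak

Rule 1 (pre-rhotic lowering): /u/ is a high vowel immediately before /r/, so it lowers to [o]. /breturokgaag/ → bretorokgaag.
Rule 2 (stop-cluster a-epenthesis): /k/ and /g/ form a stop–stop cluster, so [a] is inserted between them. /bretorokgaag/ → bretorokagaag.
Rule 3 (final devoicing): /g/ is a voiced stop in word-final position, so it devoices to [k]. /bretorokagaag/ → bretorokagaak.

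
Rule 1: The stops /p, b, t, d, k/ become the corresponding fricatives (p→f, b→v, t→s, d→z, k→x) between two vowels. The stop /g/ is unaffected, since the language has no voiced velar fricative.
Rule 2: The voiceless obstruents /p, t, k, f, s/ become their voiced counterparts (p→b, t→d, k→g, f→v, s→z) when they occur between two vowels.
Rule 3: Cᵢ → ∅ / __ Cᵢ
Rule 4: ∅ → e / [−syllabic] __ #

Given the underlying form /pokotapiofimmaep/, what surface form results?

poxozaviovimaepe

Rule 1 (intervocalic spirantization): /k/ is a stop between vowels /o/ and /o/, so it spirantizes to the fricative [x]. /t/ is a stop between vowels /o/ and /a/, so it spirantizes to the fricative [s]. /p/ is a stop between vowels /a/ and /i/, so it spirantizes to the fricative [f]. /pokotapiofimmaep/ → poxosafiofimmaep.
Rule 2 (intervocalic voicing): /s/ is a voiceless obstruent between vowels /o/ and /a/, so it voices to [z]. /f/ is a voiceless obstruent between vowels /a/ and /i/, so it voices to [v]. /f/ is a voiceless obstruent between vowels /o/ and /i/, so it voices to [v]. /poxosafiofimmaep/ → poxozaviovimmaep.
Rule 3 (degemination): /mm/ is a geminate; the first /m/ deletes. /poxozaviovimmaep/ → poxozaviovimaep.
Rule 4 (final e-epenthesis): the form ends in the consonant /p/, so [e] is inserted word-finally. /poxozaviovimaep/ → poxozaviovimaepe.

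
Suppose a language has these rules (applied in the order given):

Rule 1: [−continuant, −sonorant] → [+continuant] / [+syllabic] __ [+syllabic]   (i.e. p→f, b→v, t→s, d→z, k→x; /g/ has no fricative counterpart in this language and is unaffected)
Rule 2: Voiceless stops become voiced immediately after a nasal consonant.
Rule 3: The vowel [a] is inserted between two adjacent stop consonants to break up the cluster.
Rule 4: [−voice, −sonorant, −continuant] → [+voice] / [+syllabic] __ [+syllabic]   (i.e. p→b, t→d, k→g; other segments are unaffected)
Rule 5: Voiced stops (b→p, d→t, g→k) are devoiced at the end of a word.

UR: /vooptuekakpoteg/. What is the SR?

voobaduexagabosek

Rule 1 (intervocalic spirantization): /k/ is a stop between vowels /e/ and /a/, so it spirantizes to the fricative [x]. /t/ is a stop between vowels /o/ and /e/, so it spirantizes to the fricative [s]. /vooptuekakpoteg/ → vooptuexakposeg.
Rule 2 (post-nasal voicing): no segment meets the environment; /vooptuexakposeg/ is unchanged.
Rule 3 (stop-cluster a-epenthesis): /p/ and /t/ form a stop–stop cluster, so [a] is inserted between them. /k/ and /p/ form a stop–stop cluster, so [a] is inserted between them. /vooptuexakposeg/ → voopatuexakaposeg.
Rule 4 (intervocalic voicing): /p/ is a voiceless stop between vowels /o/ and /a/, so it voices to [b]. /t/ is a voiceless stop between vowels /a/ and /u/, so it voices to [d]. /k/ is a voiceless stop between vowels /a/ and /a/, so it voices to [g]. /p/ is a voiceless stop between vowels /a/ and /o/, so it voices to [b]. /voopatuexakaposeg/ → voobaduexagaboseg.
Rule 5 (final devoicing): /g/ is a voiced stop in word-final position, so it devoices to [k]. /voobaduexagaboseg/ → voobaduexagabosek.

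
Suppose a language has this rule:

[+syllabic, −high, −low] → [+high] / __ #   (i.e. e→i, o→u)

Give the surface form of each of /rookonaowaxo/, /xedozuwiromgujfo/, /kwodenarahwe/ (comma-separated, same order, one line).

rookonaowaxu, xedozuwiromgujfu, kwodenarahwi

/rookonaowaxo/: /o/ is a mid vowel in word-final position, so it raises to [u]. → [rookonaowaxu].
/xedozuwiromgujfo/: /o/ is a mid vowel in word-final position, so it raises to [u]. → [xedozuwiromgujfu].
/kwodenarahwe/: /e/ is a mid vowel in word-final position, so it raises to [i]. → [kwodenarahwi].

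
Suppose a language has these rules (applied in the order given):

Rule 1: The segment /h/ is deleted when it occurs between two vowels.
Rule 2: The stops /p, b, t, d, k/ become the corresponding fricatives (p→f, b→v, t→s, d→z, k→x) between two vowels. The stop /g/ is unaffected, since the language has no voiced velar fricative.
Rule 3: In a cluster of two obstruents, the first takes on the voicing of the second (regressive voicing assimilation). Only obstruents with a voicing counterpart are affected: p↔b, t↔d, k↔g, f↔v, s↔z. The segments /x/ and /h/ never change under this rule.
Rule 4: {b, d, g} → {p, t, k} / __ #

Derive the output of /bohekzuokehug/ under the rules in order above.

boegzuoxeuk

Rule 1 (intervocalic h-deletion): /h/ occurs between vowels /o/ and /e/, so it deletes. /h/ occurs between vowels /e/ and /u/, so it deletes. /bohekzuokehug/ → boekzuokeug.
Rule 2 (intervocalic spirantization): /k/ is a stop between vowels /o/ and /e/, so it spirantizes to the fricative [x]. /boekzuokeug/ → boekzuoxeug.
Rule 3 (regressive voicing assimilation): /k/ precedes the voiced obstruent /z/, so it voices to [g] by assimilation. /boekzuoxeug/ → boegzuoxeug.
Rule 4 (final devoicing): /g/ is a voiced stop in word-final position, so it devoices to [k]. /boegzuoxeug/ → boegzuoxeuk.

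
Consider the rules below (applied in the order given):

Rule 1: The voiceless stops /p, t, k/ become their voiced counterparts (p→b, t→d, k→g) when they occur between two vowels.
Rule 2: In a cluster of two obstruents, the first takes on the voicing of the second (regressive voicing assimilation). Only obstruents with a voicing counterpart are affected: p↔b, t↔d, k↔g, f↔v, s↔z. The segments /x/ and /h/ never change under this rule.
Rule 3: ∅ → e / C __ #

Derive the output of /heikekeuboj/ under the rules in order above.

heigegeuboje

Rule 1 (intervocalic voicing): /k/ is a voiceless stop between vowels /i/ and /e/, so it voices to [g]. /k/ is a voiceless stop between vowels /e/ and /e/, so it voices to [g]. /heikekeuboj/ → heigegeuboj.
Rule 2 (regressive voicing assimilation): no segment meets the environment; /heigegeuboj/ is unchanged.
Rule 3 (final e-epenthesis): the form ends in the consonant /j/, so [e] is inserted word-finally. /heigegeuboj/ → heigegeuboje.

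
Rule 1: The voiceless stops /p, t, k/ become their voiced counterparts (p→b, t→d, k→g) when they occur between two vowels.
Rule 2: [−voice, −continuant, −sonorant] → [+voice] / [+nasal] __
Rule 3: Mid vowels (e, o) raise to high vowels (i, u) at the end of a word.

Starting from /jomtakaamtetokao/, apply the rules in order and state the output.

Rule 1 (intervocalic voicing): /k/ is a voiceless stop between vowels /a/ and /a/, so it voices to [g]. /t/ is a voiceless stop between vowels /e/ and /o/, so it voices to [d]. /k/ is a voiceless stop between vowels /o/ and /a/, so it voices to [g]. /jomtakaamtetokao/ → jomtagaamtedogao.
Rule 2 (post-nasal voicing): /t/ is a voiceless stop immediately after the nasal /m/, so it voices to [d]. /t/ is a voiceless stop immediately after the nasal /m/, so it voices to [d]. /jomtagaamtedogao/ → jomdagaamdedogao.
Rule 3 (final vowel raising): /o/ is a mid vowel in word-final position, so it raises to [u]. /jomdagaamdedogao/ → jomdagaamdedogau.

jomdagaamdedogau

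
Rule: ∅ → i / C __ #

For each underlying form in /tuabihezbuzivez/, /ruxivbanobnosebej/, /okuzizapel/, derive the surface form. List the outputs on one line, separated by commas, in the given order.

/tuabihezbuzivez/: the form ends in the consonant /z/, so [i] is inserted word-finally. → [tuabihezbuzivezi].
/ruxivbanobnosebej/: the form ends in the consonant /j/, so [i] is inserted word-finally. → [ruxivbanobnosebeji].
/okuzizapel/: the form ends in the consonant /l/, so [i] is inserted word-finally. → [okuzizapeli].

tuabihezbuzivezi, ruxivbanobnosebeji, okuzizapeli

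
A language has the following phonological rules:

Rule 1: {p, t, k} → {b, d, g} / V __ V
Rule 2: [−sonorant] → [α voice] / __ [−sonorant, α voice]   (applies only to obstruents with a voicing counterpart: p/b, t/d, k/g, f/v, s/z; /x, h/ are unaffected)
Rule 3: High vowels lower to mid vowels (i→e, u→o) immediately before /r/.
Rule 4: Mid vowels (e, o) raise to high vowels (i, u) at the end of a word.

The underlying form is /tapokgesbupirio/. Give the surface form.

Rule 1 (intervocalic voicing): /p/ is a voiceless stop between vowels /a/ and /o/, so it voices to [b]. /p/ is a voiceless stop between vowels /u/ and /i/, so it voices to [b]. /tapokgesbupirio/ → tabokgesbubirio.
Rule 2 (regressive voicing assimilation): /k/ precedes the voiced obstruent /g/, so it voices to [g] by assimilation. /s/ precedes the voiced obstruent /b/, so it voices to [z] by assimilation. /tabokgesbubirio/ → taboggezbubirio.
Rule 3 (pre-rhotic lowering): /i/ is a high vowel immediately before /r/, so it lowers to [e]. /taboggezbubirio/ → taboggezbuberio.
Rule 4 (final vowel raising): /o/ is a mid vowel in word-final position, so it raises to [u]. /taboggezbuberio/ → taboggezbuberiu.

taboggezbuberiu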